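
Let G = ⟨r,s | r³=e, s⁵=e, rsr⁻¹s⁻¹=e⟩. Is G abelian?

Each pair of generators commutes: r·s = rs = s·r. Since the generators pairwise commute, every element of G commutes with every other, so G is abelian.

Answer: Yes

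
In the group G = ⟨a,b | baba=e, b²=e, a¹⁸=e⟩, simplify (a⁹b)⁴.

Compute successive powers of (a⁹b), reducing at each step:
  (a⁹b)²: (a⁹b) · a⁹ = b;   b · b = e
  (a⁹b)³: e · a⁹ = a⁹;   (a⁹) · b = a⁹b
  (a⁹b)⁴: (a⁹b) · a⁹ = b;   b · b = e

Answer: e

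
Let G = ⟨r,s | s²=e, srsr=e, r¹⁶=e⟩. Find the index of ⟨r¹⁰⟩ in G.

First find ord(r¹⁰) by computing successive powers:
  (r¹⁰)¹ = r¹⁰, (r¹⁰)² = r⁴, (r¹⁰)³ = r¹⁴, (r¹⁰)⁴ = r⁸, (r¹⁰)⁵ = r², (r¹⁰)⁶ = r¹², (r¹⁰)⁷ = r⁶, (r¹⁰)⁸ = e.
So |⟨r¹⁰⟩| = ord(r¹⁰) = 8. With |G| = 32, by Lagrange [G : ⟨r¹⁰⟩] = 32/8 = 4.

Answer: 4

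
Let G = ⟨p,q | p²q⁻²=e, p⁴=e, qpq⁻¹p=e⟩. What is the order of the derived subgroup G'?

G' = [G, G] is generated by all commutators. The generator-pair commutators are: [p, q] = p².
The subgroup they normally generate is {e, p²}, of order 2.
Check: |G/G'| = 8/2 = 4 is the order of the abelianisation.

Answer: 2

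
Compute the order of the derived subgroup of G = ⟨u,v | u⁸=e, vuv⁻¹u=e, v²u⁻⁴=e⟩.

G' = [G, G] is generated by all commutators. The generator-pair commutators are: [u, v] = u².
The subgroup they normally generate is {e, u², u⁴, u⁶}, of order 4.
Check: |G/G'| = 16/4 = 4 is the order of the abelianisation.

Answer: 4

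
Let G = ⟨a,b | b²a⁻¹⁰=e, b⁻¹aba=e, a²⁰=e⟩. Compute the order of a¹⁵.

Compute successive powers until reaching e:
  (a¹⁵)¹ = a¹⁵, (a¹⁵)² = a¹⁰, (a¹⁵)³ = a⁵, (a¹⁵)⁴ = e.
The smallest positive k with (a¹⁵)ᵏ = e is 4.

Answer: 4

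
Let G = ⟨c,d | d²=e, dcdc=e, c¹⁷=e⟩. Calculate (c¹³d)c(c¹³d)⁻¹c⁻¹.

[(c¹³d), c] = (c¹³d)·c·(c¹³d)⁻¹·c⁻¹.
  (c¹³d) · c = c¹²d
  (c¹²d) · (c¹³d) = c¹⁶
  (c¹⁶) · (c¹⁶) = c¹⁵

Answer: c¹⁵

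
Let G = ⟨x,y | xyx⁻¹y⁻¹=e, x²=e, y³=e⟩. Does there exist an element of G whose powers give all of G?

|G| = 6. The element xy has order 6 (its powers give 6 distinct elements), so ⟨xy⟩ = G and G is cyclic.

Answer: Yes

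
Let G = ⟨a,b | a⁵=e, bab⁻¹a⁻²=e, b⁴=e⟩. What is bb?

Compute b · b by multiplying left to right and reducing via the relations at each step:
  b · b = b²

Answer: b²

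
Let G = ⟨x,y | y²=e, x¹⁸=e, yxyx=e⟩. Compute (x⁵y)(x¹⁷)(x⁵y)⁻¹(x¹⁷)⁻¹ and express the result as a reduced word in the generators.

[(x⁵y), (x¹⁷)] = (x⁵y)·(x¹⁷)·(x⁵y)⁻¹·(x¹⁷)⁻¹.
  (x⁵y) · (x¹⁷) = x⁶y
  (x⁶y) · (x⁵y) = x
  x · x = x²

Answer: x²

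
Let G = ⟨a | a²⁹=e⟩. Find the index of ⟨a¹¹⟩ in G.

First find ord(a¹¹) by computing successive powers:
  (a¹¹)¹ = a¹¹, (a¹¹)² = a²², (a¹¹)³ = a⁴, (a¹¹)⁴ = a¹⁵, (a¹¹)⁵ = a²⁶, (a¹¹)⁶ = a⁸, (a¹¹)⁷ = a¹⁹, (a¹¹)⁸ = a, (a¹¹)⁹ = a¹², (a¹¹)¹⁰ = a²³, (a¹¹)¹¹ = a⁵, (a¹¹)¹² = a¹⁶, (a¹¹)¹³ = a²⁷, (a¹¹)¹⁴ = a⁹, (a¹¹)¹⁵ = a²⁰, (a¹¹)¹⁶ = a², (a¹¹)¹⁷ = a¹³, (a¹¹)¹⁸ = a²⁴, (a¹¹)¹⁹ = a⁶, (a¹¹)²⁰ = a¹⁷, (a¹¹)²¹ = a²⁸, (a¹¹)²² = a¹⁰, (a¹¹)²³ = a²¹, (a¹¹)²⁴ = a³, (a¹¹)²⁵ = a¹⁴, (a¹¹)²⁶ = a²⁵, (a¹¹)²⁷ = a⁷, (a¹¹)²⁸ = a¹⁸, (a¹¹)²⁹ = e.
So |⟨a¹¹⟩| = ord(a¹¹) = 29. With |G| = 29, by Lagrange [G : ⟨a¹¹⟩] = 29/29 = 1.

Answer: 1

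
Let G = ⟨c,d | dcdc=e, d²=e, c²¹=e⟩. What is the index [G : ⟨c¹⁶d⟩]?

First find ord(c¹⁶d) by computing successive powers:
  (c¹⁶d)¹ = c¹⁶d, (c¹⁶d)² = e.
So |⟨c¹⁶d⟩| = ord(c¹⁶d) = 2. With |G| = 42, by Lagrange [G : ⟨c¹⁶d⟩] = 42/2 = 21.

Answer: 21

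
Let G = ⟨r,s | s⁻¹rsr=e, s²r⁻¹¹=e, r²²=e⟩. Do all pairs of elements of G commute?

r·s = rs but s·r = r¹⁰s⁻¹, so r·s ≠ s·r and G is not abelian.

Answer: No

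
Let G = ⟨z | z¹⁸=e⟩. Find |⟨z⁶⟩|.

|⟨z⁶⟩| equals the order of z⁶. Compute successive powers until reaching e:
  (z⁶)¹ = z⁶, (z⁶)² = z¹², (z⁶)³ = e.
The smallest positive k with (z⁶)ᵏ = e is 3, so |⟨z⁶⟩| = 3.

Answer: 3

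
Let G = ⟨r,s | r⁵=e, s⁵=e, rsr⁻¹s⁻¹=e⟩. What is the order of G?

Enumerate words in the generators, reducing via the relations: the distinct elements are
  {e, r, s, rs, r², r³, r⁴, s², s³, s⁴, rs², rs³, rs⁴, r²s, r³s, r⁴s, r²s², r²s³, r²s⁴, r³s², r³s³, r³s⁴, r⁴s², r⁴s³, r⁴s⁴}.
No further products give new elements, so |G| = 25.

Answer: 25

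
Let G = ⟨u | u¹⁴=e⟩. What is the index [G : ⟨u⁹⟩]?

First find ord(u⁹) by computing successive powers:
  (u⁹)¹ = u⁹, (u⁹)² = u⁴, (u⁹)³ = u¹³, (u⁹)⁴ = u⁸, (u⁹)⁵ = u³, (u⁹)⁶ = u¹², (u⁹)⁷ = u⁷, (u⁹)⁸ = u², (u⁹)⁹ = u¹¹, (u⁹)¹⁰ = u⁶, (u⁹)¹¹ = u, (u⁹)¹² = u¹⁰, (u⁹)¹³ = u⁵, (u⁹)¹⁴ = e.
So |⟨u⁹⟩| = ord(u⁹) = 14. With |G| = 14, by Lagrange [G : ⟨u⁹⟩] = 14/14 = 1.

Answer: 1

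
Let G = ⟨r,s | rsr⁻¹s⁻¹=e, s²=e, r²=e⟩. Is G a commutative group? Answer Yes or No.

Each pair of generators commutes: r·s = rs = s·r. Since the generators pairwise commute, every element of G commutes with every other, so G is abelian.

Answer: Yes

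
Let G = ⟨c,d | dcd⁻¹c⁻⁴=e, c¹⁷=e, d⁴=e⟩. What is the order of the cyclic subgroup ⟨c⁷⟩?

|⟨c⁷⟩| equals the order of c⁷. Compute successive powers until reaching e:
  (c⁷)¹ = c⁷, (c⁷)² = c¹⁴, (c⁷)³ = c⁴, (c⁷)⁴ = c¹¹, (c⁷)⁵ = c, (c⁷)⁶ = c⁸, (c⁷)⁷ = c¹⁵, (c⁷)⁸ = c⁵, (c⁷)⁹ = c¹², (c⁷)¹⁰ = c², (c⁷)¹¹ = c⁹, (c⁷)¹² = c¹⁶, (c⁷)¹³ = c⁶, (c⁷)¹⁴ = c¹³, (c⁷)¹⁵ = c³, (c⁷)¹⁶ = c¹⁰, (c⁷)¹⁷ = e.
The smallest positive k with (c⁷)ᵏ = e is 17, so |⟨c⁷⟩| = 17.

Answer: 17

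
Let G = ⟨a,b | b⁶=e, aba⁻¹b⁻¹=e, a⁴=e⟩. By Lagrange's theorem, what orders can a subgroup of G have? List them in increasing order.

|G| = 24 = 2³ · 3. By Lagrange's theorem the order of any subgroup divides 24; the divisors of 24 are 1, 2, 3, 4, 6, 8, 12, 24.

Answer: 1, 2, 3, 4, 6, 8, 12, 24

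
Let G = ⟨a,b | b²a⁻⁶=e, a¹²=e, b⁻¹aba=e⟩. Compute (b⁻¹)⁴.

Compute successive powers of (b⁻¹), reducing at each step:
  (b⁻¹)²: (b⁻¹) · b⁻¹ = a⁶
  (b⁻¹)³: (a⁶) · b⁻¹ = b
  (b⁻¹)⁴: b · b⁻¹ = e

Answer: e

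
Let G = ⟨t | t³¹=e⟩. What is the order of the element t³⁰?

Compute successive powers until reaching e:
  (t³⁰)¹ = t³⁰, (t³⁰)² = t²⁹, (t³⁰)³ = t²⁸, (t³⁰)⁴ = t²⁷, (t³⁰)⁵ = t²⁶, (t³⁰)⁶ = t²⁵, (t³⁰)⁷ = t²⁴, (t³⁰)⁸ = t²³, (t³⁰)⁹ = t²², (t³⁰)¹⁰ = t²¹, (t³⁰)¹¹ = t²⁰, (t³⁰)¹² = t¹⁹, (t³⁰)¹³ = t¹⁸, (t³⁰)¹⁴ = t¹⁷, (t³⁰)¹⁵ = t¹⁶, (t³⁰)¹⁶ = t¹⁵, (t³⁰)¹⁷ = t¹⁴, (t³⁰)¹⁸ = t¹³, (t³⁰)¹⁹ = t¹², (t³⁰)²⁰ = t¹¹, (t³⁰)²¹ = t¹⁰, (t³⁰)²² = t⁹, (t³⁰)²³ = t⁸, (t³⁰)²⁴ = t⁷, (t³⁰)²⁵ = t⁶, (t³⁰)²⁶ = t⁵, (t³⁰)²⁷ = t⁴, (t³⁰)²⁸ = t³, (t³⁰)²⁹ = t², (t³⁰)³⁰ = t, (t³⁰)³¹ = e.
The smallest positive k with (t³⁰)ᵏ = e is 31.

Answer: 31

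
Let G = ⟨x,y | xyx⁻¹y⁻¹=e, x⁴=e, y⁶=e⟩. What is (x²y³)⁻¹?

The order of (x²y³) is 2 (smallest k with (x²y³)ᵏ = e), so (x²y³)⁻¹ = (x²y³)¹ = x²y³.
Check: (x²y³) · (x²y³) → (x²y³) · x² = y³;   (y³) · y³ = e, giving e as required.

Answer: x²y³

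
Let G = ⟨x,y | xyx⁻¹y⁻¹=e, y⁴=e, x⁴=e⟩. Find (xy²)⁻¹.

The order of (xy²) is 4 (smallest k with (xy²)ᵏ = e), so (xy²)⁻¹ = (xy²)³ = x³y².
Check: (xy²) · (x³y²) → (xy²) · x³ = y²;   (y²) · y² = e, giving e as required.

Answer: x³y²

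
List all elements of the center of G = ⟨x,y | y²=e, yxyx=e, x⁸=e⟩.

An element z ∈ Z(G) iff z commutes with every generator.
For example x⁴ is central: (x⁴)·x = x⁵ = x·(x⁴); (x⁴)·y = x⁴y = y·(x⁴).
Whereas x ∉ Z(G) since x·y = xy ≠ x⁷y = y·x.
Checking each of the 16 elements this way gives Z(G) = {e, x⁴}, of order 2.

Answer: {e, x⁴}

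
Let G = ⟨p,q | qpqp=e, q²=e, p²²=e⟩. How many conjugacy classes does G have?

The conjugacy classes (representative and size) are:
  [e] (size 1), [p] (size 2), [p²] (size 2), [p¹⁹] (size 2), [p⁴] (size 2), [p⁵] (size 2), [p⁶] (size 2), [p⁷] (size 2), [p⁸] (size 2), [p¹³] (size 2), [p¹⁰] (size 2), [p¹¹] (size 1), [p⁶q] (size 11), [pq] (size 11).
Class equation: 1 + 2 + 2 + 2 + 2 + 2 + 2 + 2 + 2 + 2 + 2 + 1 + 11 + 11 = 44 = |G|. So G has 14 conjugacy classes.

Answer: 14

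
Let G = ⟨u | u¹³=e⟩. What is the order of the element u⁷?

Compute successive powers until reaching e:
  (u⁷)¹ = u⁷, (u⁷)² = u, (u⁷)³ = u⁸, (u⁷)⁴ = u², (u⁷)⁵ = u⁹, (u⁷)⁶ = u³, (u⁷)⁷ = u¹⁰, (u⁷)⁸ = u⁴, (u⁷)⁹ = u¹¹, (u⁷)¹⁰ = u⁵, (u⁷)¹¹ = u¹², (u⁷)¹² = u⁶, (u⁷)¹³ = e.
The smallest positive k with (u⁷)ᵏ = e is 13.

Answer: 13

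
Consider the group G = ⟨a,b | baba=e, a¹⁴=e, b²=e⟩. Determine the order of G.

Enumerate words in the generators, reducing via the relations: the distinct elements are
  {a, b, e, ab, a², a³, a⁴, a⁵, a⁶, a⁷, a⁸, a⁹, a²b, a³b, a¹², a¹³, a¹¹, a¹⁰, a⁴b, a⁵b, a⁶b, a⁷b, a⁸b, a⁹b, a¹²b, a¹³b, a¹¹b, a¹⁰b}.
No further products give new elements, so |G| = 28.

Answer: 28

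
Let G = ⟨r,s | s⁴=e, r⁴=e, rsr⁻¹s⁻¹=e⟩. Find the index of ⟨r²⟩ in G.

First find ord(r²) by computing successive powers:
  (r²)¹ = r², (r²)² = e.
So |⟨r²⟩| = ord(r²) = 2. With |G| = 16, by Lagrange [G : ⟨r²⟩] = 16/2 = 8.

Answer: 8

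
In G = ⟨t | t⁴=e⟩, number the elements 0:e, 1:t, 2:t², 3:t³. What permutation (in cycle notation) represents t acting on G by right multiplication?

(0 1 2 3)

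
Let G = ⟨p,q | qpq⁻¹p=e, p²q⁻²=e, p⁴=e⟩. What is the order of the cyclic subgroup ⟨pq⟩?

|⟨pq⟩| equals the order of pq. Compute successive powers until reaching e:
  (pq)¹ = pq, (pq)² = p², (pq)³ = pq⁻¹, (pq)⁴ = e.
The smallest positive k with (pq)ᵏ = e is 4, so |⟨pq⟩| = 4.

Answer: 4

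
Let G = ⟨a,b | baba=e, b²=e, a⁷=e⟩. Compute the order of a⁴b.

Compute successive powers until reaching e:
  (a⁴b)¹ = a⁴b, (a⁴b)² = e.
The smallest positive k with (a⁴b)ᵏ = e is 2.

Answer: 2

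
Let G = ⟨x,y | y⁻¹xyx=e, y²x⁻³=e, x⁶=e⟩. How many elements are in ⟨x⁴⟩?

|⟨x⁴⟩| equals the order of x⁴. Compute successive powers until reaching e:
  (x⁴)¹ = x⁴, (x⁴)² = x², (x⁴)³ = e.
The smallest positive k with (x⁴)ᵏ = e is 3, so |⟨x⁴⟩| = 3.

Answer: 3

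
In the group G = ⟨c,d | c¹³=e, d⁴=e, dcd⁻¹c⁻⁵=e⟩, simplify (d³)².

Compute successive powers of (d³), reducing at each step:
  (d³)²: (d³) · d³ = d²

Answer: d²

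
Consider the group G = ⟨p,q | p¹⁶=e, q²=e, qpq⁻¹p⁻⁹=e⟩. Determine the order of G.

Enumerate words in the generators, reducing via the relations: the distinct elements are
  {e, p, q, pq, p², p³, p⁴, p⁵, p⁶, p⁷, p⁸, p⁹, p²q, p³q, p¹², p¹³, p¹¹, p¹⁰, p¹⁴, p¹⁵, p⁴q, p⁵q, p⁶q, p⁷q, p⁸q, p⁹q, p¹²q, p¹³q, p¹¹q, p¹⁰q, p¹⁴q, p¹⁵q}.
No further products give new elements, so |G| = 32.

Answer: 32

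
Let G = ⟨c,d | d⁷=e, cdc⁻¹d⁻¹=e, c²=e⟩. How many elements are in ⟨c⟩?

|⟨c⟩| equals the order of c. Compute successive powers until reaching e:
  c¹ = c, c² = e.
The smallest positive k with cᵏ = e is 2, so |⟨c⟩| = 2.

Answer: 2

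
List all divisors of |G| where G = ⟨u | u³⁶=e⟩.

|G| = 36 = 2² · 3². By Lagrange's theorem the order of any subgroup divides 36; the divisors of 36 are 1, 2, 3, 4, 6, 9, 12, 18, 36.

Answer: 1, 2, 3, 4, 6, 9, 12, 18, 36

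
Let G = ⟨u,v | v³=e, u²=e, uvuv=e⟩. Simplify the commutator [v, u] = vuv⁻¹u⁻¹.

[v, u] = v·u·v⁻¹·u⁻¹.
  v · u = uv²
  (uv²) · (v²) = uv
  (uv) · u = v²

Answer: v²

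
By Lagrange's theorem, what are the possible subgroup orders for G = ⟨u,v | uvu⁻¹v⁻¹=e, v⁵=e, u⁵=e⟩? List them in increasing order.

|G| = 25 = 5². By Lagrange's theorem the order of any subgroup divides 25; the divisors of 25 are 1, 5, 25.

Answer: 1, 5, 25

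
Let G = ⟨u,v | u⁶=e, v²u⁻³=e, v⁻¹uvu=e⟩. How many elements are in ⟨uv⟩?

|⟨uv⟩| equals the order of uv. Compute successive powers until reaching e:
  (uv)¹ = uv, (uv)² = u³, (uv)³ = uv⁻¹, (uv)⁴ = e.
The smallest positive k with (uv)ᵏ = e is 4, so |⟨uv⟩| = 4.

Answer: 4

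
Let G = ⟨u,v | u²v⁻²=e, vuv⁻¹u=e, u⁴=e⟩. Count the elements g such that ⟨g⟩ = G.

⟨g⟩ = G would require ord(g) = |G| = 8, but the maximum element order in G is 4 < 8. So G is not cyclic and no single element generates it: the count is 0.

Answer: 0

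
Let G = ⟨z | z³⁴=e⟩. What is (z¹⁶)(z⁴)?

Compute (z¹⁶) · (z⁴) by multiplying left to right and reducing via the relations at each step:
  (z¹⁶) · z⁴ = z²⁰

Answer: z²⁰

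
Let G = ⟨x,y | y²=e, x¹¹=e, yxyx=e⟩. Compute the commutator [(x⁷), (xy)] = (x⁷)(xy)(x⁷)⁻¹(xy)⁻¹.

[(x⁷), (xy)] = (x⁷)·(xy)·(x⁷)⁻¹·(xy)⁻¹.
  (x⁷) · (xy) = x⁸y
  (x⁸y) · (x⁴) = x⁴y
  (x⁴y) · (xy) = x³

Answer: x³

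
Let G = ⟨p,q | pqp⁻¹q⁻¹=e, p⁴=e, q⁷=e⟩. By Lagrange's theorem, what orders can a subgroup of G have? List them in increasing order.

|G| = 28 = 2² · 7. By Lagrange's theorem the order of any subgroup divides 28; the divisors of 28 are 1, 2, 4, 7, 14, 28.

Answer: 1, 2, 4, 7, 14, 28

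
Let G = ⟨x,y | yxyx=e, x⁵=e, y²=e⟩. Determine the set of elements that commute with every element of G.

An element z ∈ Z(G) iff z commutes with every generator.
For example e is central: e·x = x = x·e; e·y = y = y·e.
Whereas x ∉ Z(G) since x·y = xy ≠ x⁴y = y·x.
Checking each of the 10 elements this way gives Z(G) = {e}, of order 1.

Answer: {e}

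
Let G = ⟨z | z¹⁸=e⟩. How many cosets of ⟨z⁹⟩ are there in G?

First find ord(z⁹) by computing successive powers:
  (z⁹)¹ = z⁹, (z⁹)² = e.
So |⟨z⁹⟩| = ord(z⁹) = 2. With |G| = 18, by Lagrange [G : ⟨z⁹⟩] = 18/2 = 9.

Answer: 9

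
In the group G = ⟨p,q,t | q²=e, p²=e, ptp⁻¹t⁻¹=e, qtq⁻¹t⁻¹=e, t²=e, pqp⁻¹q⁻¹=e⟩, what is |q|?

Compute successive powers until reaching e:
  q¹ = q, q² = e.
The smallest positive k with qᵏ = e is 2.

Answer: 2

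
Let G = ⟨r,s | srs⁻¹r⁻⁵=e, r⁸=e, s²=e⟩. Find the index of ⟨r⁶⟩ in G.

First find ord(r⁶) by computing successive powers:
  (r⁶)¹ = r⁶, (r⁶)² = r⁴, (r⁶)³ = r², (r⁶)⁴ = e.
So |⟨r⁶⟩| = ord(r⁶) = 4. With |G| = 16, by Lagrange [G : ⟨r⁶⟩] = 16/4 = 4.

Answer: 4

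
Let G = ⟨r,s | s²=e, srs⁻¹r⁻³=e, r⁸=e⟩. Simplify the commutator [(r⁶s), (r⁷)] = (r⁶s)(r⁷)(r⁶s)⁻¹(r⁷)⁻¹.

[(r⁶s), (r⁷)] = (r⁶s)·(r⁷)·(r⁶s)⁻¹·(r⁷)⁻¹.
  (r⁶s) · (r⁷) = r³s
  (r³s) · (r⁶s) = r⁵
  (r⁵) · r = r⁶

Answer: r⁶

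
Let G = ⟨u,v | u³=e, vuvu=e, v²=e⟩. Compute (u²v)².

Compute successive powers of (u²v), reducing at each step:
  (u²v)²: (u²v) · u² = v;   v · v = e

Answer: e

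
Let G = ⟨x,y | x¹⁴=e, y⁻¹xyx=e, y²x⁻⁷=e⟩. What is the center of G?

An element z ∈ Z(G) iff z commutes with every generator.
For example x⁷ is central: (x⁷)·x = x⁸ = x·(x⁷); (x⁷)·y = y⁻¹ = y·(x⁷).
Whereas x ∉ Z(G) since x·y = xy ≠ x⁶y⁻¹ = y·x.
Checking each of the 28 elements this way gives Z(G) = {e, x⁷}, of order 2.

Answer: {e, x⁷}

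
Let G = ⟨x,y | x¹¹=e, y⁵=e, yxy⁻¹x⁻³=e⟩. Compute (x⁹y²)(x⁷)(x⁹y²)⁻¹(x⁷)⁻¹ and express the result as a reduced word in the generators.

[(x⁹y²), (x⁷)] = (x⁹y²)·(x⁷)·(x⁹y²)⁻¹·(x⁷)⁻¹.
  (x⁹y²) · (x⁷) = x⁶y²
  (x⁶y²) · (x¹⁰y³) = x⁸
  (x⁸) · (x⁴) = x

Answer: x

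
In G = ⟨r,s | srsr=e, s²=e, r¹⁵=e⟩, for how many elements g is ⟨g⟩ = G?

⟨g⟩ = G would require ord(g) = |G| = 30, but the maximum element order in G is 15 < 30. So G is not cyclic and no single element generates it: the count is 0.

Answer: 0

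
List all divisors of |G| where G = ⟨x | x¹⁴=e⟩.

|G| = 14 = 2 · 7. By Lagrange's theorem the order of any subgroup divides 14; the divisors of 14 are 1, 2, 7, 14.

Answer: 1, 2, 7, 14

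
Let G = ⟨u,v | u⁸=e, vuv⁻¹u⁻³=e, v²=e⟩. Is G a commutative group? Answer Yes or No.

u·v = uv but v·u = u³v, so u·v ≠ v·u and G is not abelian.

Answer: No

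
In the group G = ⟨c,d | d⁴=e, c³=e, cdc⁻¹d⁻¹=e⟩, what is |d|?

Compute successive powers until reaching e:
  d¹ = d, d² = d², d³ = d³, d⁴ = e.
The smallest positive k with dᵏ = e is 4.

Answer: 4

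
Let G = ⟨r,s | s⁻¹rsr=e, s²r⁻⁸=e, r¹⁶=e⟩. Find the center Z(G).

An element z ∈ Z(G) iff z commutes with every generator.
For example r⁸ is central: (r⁸)·r = r⁹ = r·(r⁸); (r⁸)·s = s⁻¹ = s·(r⁸).
Whereas r ∉ Z(G) since r·s = rs ≠ r⁷s⁻¹ = s·r.
Checking each of the 32 elements this way gives Z(G) = {e, r⁸}, of order 2.

Answer: {e, r⁸}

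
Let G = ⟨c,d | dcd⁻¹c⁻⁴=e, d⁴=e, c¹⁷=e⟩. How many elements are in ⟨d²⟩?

|⟨d²⟩| equals the order of d². Compute successive powers until reaching e:
  (d²)¹ = d², (d²)² = e.
The smallest positive k with (d²)ᵏ = e is 2, so |⟨d²⟩| = 2.

Answer: 2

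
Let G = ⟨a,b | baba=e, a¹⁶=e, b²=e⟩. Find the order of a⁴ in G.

Compute successive powers until reaching e:
  (a⁴)¹ = a⁴, (a⁴)² = a⁸, (a⁴)³ = a¹², (a⁴)⁴ = e.
The smallest positive k with (a⁴)ᵏ = e is 4.

Answer: 4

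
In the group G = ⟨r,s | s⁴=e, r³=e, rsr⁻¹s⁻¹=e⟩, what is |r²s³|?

Compute successive powers until reaching e:
  (r²s³)¹ = r²s³, (r²s³)² = rs², (r²s³)³ = s, (r²s³)⁴ = r², (r²s³)⁵ = rs³, (r²s³)⁶ = s², (r²s³)⁷ = r²s, (r²s³)⁸ = r, (r²s³)⁹ = s³, (r²s³)¹⁰ = r²s², (r²s³)¹¹ = rs, (r²s³)¹² = e.
The smallest positive k with (r²s³)ᵏ = e is 12.

Answer: 12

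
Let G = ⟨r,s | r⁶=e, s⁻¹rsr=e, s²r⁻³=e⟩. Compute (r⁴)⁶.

Compute successive powers of (r⁴), reducing at each step:
  (r⁴)²: (r⁴) · r⁴ = r²
  (r⁴)³: (r²) · r⁴ = e
  (r⁴)⁴: e · r⁴ = r⁴
  (r⁴)⁵: (r⁴) · r⁴ = r²
  (r⁴)⁶: (r²) · r⁴ = e

Answer: e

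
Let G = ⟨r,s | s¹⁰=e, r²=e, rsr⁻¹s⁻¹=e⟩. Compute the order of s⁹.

Compute successive powers until reaching e:
  (s⁹)¹ = s⁹, (s⁹)² = s⁸, (s⁹)³ = s⁷, (s⁹)⁴ = s⁶, (s⁹)⁵ = s⁵, (s⁹)⁶ = s⁴, (s⁹)⁷ = s³, (s⁹)⁸ = s², (s⁹)⁹ = s, (s⁹)¹⁰ = e.
The smallest positive k with (s⁹)ᵏ = e is 10.

Answer: 10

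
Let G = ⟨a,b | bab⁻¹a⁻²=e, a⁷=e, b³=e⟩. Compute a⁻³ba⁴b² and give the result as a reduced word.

Multiply left to right, reducing at each step:
  (a⁴) · b = a⁴b
  (a⁴b) · a⁴ = a⁵b
  (a⁵b) · b² = a⁵

Answer: a⁵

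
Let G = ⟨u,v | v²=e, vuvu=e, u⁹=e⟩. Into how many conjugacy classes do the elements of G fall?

The conjugacy classes (representative and size) are:
  [e] (size 1), [u⁸] (size 2), [u⁷] (size 2), [u⁶] (size 2), [u⁵] (size 2), [u⁴v] (size 9).
Class equation: 1 + 2 + 2 + 2 + 2 + 9 = 18 = |G|. So G has 6 conjugacy classes.

Answer: 6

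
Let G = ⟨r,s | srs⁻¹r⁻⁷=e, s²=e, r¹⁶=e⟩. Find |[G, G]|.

G' = [G, G] is generated by all commutators. The generator-pair commutators are: [r, s] = r¹⁰.
The subgroup they normally generate is {e, r², r⁴, r⁶, r⁸, r¹⁰, r¹², r¹⁴}, of order 8.
Check: |G/G'| = 32/8 = 4 is the order of the abelianisation.

Answer: 8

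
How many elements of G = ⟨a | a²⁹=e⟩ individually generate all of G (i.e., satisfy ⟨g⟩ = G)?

G is cyclic of order 29. An element generates G iff its order is 29, and a cyclic group of order 29 has exactly φ(29) = 28 such elements.

Answer: 28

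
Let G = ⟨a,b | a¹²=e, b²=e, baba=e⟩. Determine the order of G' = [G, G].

G' = [G, G] is generated by all commutators. The generator-pair commutators are: [a, b] = a².
The subgroup they normally generate is {e, a², a⁴, a⁶, a⁸, a¹⁰}, of order 6.
Check: |G/G'| = 24/6 = 4 is the order of the abelianisation.

Answer: 6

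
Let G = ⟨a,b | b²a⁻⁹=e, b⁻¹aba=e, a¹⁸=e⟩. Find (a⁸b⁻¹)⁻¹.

The order of (a⁸b⁻¹) is 4 (smallest k with (a⁸b⁻¹)ᵏ = e), so (a⁸b⁻¹)⁻¹ = (a⁸b⁻¹)³ = a⁸b.
Check: (a⁸b⁻¹) · (a⁸b) → (a⁸b⁻¹) · a⁸ = b⁻¹;   (b⁻¹) · b = e, giving e as required.

Answer: a⁸b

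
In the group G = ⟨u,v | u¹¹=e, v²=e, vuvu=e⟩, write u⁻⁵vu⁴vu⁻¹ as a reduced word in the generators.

Multiply left to right, reducing at each step:
  (u⁶) · v = u⁶v
  (u⁶v) · u⁴ = u²v
  (u²v) · v = u²
  (u²) · u⁻¹ = u

Answer: u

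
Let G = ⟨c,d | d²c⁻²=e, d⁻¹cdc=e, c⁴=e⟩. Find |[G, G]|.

G' = [G, G] is generated by all commutators. The generator-pair commutators are: [c, d] = c².
The subgroup they normally generate is {e, c²}, of order 2.
Check: |G/G'| = 8/2 = 4 is the order of the abelianisation.

Answer: 2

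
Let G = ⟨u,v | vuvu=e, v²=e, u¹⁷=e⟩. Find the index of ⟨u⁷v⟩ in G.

First find ord(u⁷v) by computing successive powers:
  (u⁷v)¹ = u⁷v, (u⁷v)² = e.
So |⟨u⁷v⟩| = ord(u⁷v) = 2. With |G| = 34, by Lagrange [G : ⟨u⁷v⟩] = 34/2 = 17.

Answer: 17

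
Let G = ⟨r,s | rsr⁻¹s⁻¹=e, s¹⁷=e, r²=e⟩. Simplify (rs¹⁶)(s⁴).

Compute (rs¹⁶) · (s⁴) by multiplying left to right and reducing via the relations at each step:
  (rs¹⁶) · s⁴ = rs³

Answer: rs³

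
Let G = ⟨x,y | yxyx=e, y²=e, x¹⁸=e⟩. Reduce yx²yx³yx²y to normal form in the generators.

Multiply left to right, reducing at each step:
  y · x² = x¹⁶y
  (x¹⁶y) · y = x¹⁶
  (x¹⁶) · x³ = x
  x · y = xy
  (xy) · x² = x¹⁷y
  (x¹⁷y) · y = x¹⁷

Answer: x¹⁷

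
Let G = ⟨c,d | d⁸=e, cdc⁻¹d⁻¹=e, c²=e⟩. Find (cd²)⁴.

Compute successive powers of (cd²), reducing at each step:
  (cd²)²: (cd²) · c = d²;   (d²) · d² = d⁴
  (cd²)³: (d⁴) · c = cd⁴;   (cd⁴) · d² = cd⁶
  (cd²)⁴: (cd⁶) · c = d⁶;   (d⁶) · d² = e

Answer: e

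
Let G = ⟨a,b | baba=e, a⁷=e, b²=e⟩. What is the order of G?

Enumerate words in the generators, reducing via the relations: the distinct elements are
  {a, b, e, ab, a², a³, a⁴, a⁵, a⁶, a²b, a³b, a⁴b, a⁵b, a⁶b}.
No further products give new elements, so |G| = 14.

Answer: 14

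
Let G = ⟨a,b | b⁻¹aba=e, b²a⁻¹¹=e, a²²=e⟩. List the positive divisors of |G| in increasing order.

|G| = 44 = 2² · 11. By Lagrange's theorem the order of any subgroup divides 44; the divisors of 44 are 1, 2, 4, 11, 22, 44.

Answer: 1, 2, 4, 11, 22, 44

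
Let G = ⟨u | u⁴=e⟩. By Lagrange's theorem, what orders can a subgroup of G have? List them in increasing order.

|G| = 4 = 2². By Lagrange's theorem the order of any subgroup divides 4; the divisors of 4 are 1, 2, 4.

Answer: 1, 2, 4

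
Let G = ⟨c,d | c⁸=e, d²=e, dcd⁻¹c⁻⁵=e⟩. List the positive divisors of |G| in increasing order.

|G| = 16 = 2⁴. By Lagrange's theorem the order of any subgroup divides 16; the divisors of 16 are 1, 2, 4, 8, 16.

Answer: 1, 2, 4, 8, 16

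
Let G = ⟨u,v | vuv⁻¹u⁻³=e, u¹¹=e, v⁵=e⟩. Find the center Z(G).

An element z ∈ Z(G) iff z commutes with every generator.
For example e is central: e·u = u = u·e; e·v = v = v·e.
Whereas u ∉ Z(G) since u·v = uv ≠ u³v = v·u.
Checking each of the 55 elements this way gives Z(G) = {e}, of order 1.

Answer: {e}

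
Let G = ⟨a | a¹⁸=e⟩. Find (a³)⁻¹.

The order of (a³) is 6 (smallest k with (a³)ᵏ = e), so (a³)⁻¹ = (a³)⁵ = a¹⁵.
Check: (a³) · (a¹⁵) → (a³) · a¹⁵ = e, giving e as required.

Answer: a¹⁵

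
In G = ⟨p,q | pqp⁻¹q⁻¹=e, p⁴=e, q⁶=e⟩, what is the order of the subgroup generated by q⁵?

|⟨q⁵⟩| equals the order of q⁵. Compute successive powers until reaching e:
  (q⁵)¹ = q⁵, (q⁵)² = q⁴, (q⁵)³ = q³, (q⁵)⁴ = q², (q⁵)⁵ = q, (q⁵)⁶ = e.
The smallest positive k with (q⁵)ᵏ = e is 6, so |⟨q⁵⟩| = 6.

Answer: 6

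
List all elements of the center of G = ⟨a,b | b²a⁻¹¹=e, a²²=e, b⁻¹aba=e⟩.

An element z ∈ Z(G) iff z commutes with every generator.
For example a¹¹ is central: (a¹¹)·a = a¹² = a·(a¹¹); (a¹¹)·b = b⁻¹ = b·(a¹¹).
Whereas a ∉ Z(G) since a·b = ab ≠ a¹⁰b⁻¹ = b·a.
Checking each of the 44 elements this way gives Z(G) = {e, a¹¹}, of order 2.

Answer: {e, a¹¹}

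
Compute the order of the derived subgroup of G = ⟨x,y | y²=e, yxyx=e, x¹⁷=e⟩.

G' = [G, G] is generated by all commutators. The generator-pair commutators are: [x, y] = x².
The subgroup they normally generate is {e, x, x², x³, x⁴, x⁵, x⁶, x⁷, x⁸, x⁹, x¹⁰, x¹¹, x¹², x¹³, x¹⁴, x¹⁵, x¹⁶}, of order 17.
Check: |G/G'| = 34/17 = 2 is the order of the abelianisation.

Answer: 17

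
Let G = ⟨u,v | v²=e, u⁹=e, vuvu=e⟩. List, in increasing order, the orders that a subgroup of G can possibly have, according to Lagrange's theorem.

|G| = 18 = 2 · 3². By Lagrange's theorem the order of any subgroup divides 18; the divisors of 18 are 1, 2, 3, 6, 9, 18.

Answer: 1, 2, 3, 6, 9, 18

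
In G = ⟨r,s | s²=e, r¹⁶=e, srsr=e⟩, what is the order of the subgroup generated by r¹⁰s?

|⟨r¹⁰s⟩| equals the order of r¹⁰s. Compute successive powers until reaching e:
  (r¹⁰s)¹ = r¹⁰s, (r¹⁰s)² = e.
The smallest positive k with (r¹⁰s)ᵏ = e is 2, so |⟨r¹⁰s⟩| = 2.

Answer: 2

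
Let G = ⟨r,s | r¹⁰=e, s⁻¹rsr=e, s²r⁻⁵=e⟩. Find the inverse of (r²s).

The order of (r²s) is 4 (smallest k with (r²s)ᵏ = e), so (r²s)⁻¹ = (r²s)³ = r²s⁻¹.
Check: (r²s) · (r²s⁻¹) → (r²s) · r² = s;   s · s⁻¹ = e, giving e as required.

Answer: r²s⁻¹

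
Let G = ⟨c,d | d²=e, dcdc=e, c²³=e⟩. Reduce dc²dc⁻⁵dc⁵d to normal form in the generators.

Multiply left to right, reducing at each step:
  d · c² = c²¹d
  (c²¹d) · d = c²¹
  (c²¹) · c⁻⁵ = c¹⁶
  (c¹⁶) · d = c¹⁶d
  (c¹⁶d) · c⁵ = c¹¹d
  (c¹¹d) · d = c¹¹

Answer: c¹¹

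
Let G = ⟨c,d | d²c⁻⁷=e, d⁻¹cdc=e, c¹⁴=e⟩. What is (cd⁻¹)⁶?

Compute successive powers of (cd⁻¹), reducing at each step:
  (cd⁻¹)²: (cd⁻¹) · c = d⁻¹;   (d⁻¹) · d⁻¹ = c⁷
  (cd⁻¹)³: (c⁷) · c = c⁸;   (c⁸) · d⁻¹ = cd
  (cd⁻¹)⁴: (cd) · c = d;   d · d⁻¹ = e
  (cd⁻¹)⁵: e · c = c;   c · d⁻¹ = cd⁻¹
  (cd⁻¹)⁶: (cd⁻¹) · c = d⁻¹;   (d⁻¹) · d⁻¹ = c⁷

Answer: c⁷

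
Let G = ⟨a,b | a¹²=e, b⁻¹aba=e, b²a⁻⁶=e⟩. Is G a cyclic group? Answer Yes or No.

Every cyclic group is abelian. But a·b = ab while b·a = a⁵b⁻¹, so a·b ≠ b·a and G is not abelian. Hence G is not cyclic.

Answer: No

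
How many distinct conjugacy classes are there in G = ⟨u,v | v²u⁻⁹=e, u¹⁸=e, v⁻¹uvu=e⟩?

The conjugacy classes (representative and size) are:
  [e] (size 1), [u¹⁷] (size 2), [u¹⁶] (size 2), [u³] (size 2), [u¹⁴] (size 2), [u¹³] (size 2), [u¹²] (size 2), [u¹¹] (size 2), [u¹⁰] (size 2), [u⁹] (size 1), [u⁸v] (size 9), [uv] (size 9).
Class equation: 1 + 2 + 2 + 2 + 2 + 2 + 2 + 2 + 2 + 1 + 9 + 9 = 36 = |G|. So G has 12 conjugacy classes.

Answer: 12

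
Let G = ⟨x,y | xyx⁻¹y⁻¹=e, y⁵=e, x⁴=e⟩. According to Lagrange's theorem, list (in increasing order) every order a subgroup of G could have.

|G| = 20 = 2² · 5. By Lagrange's theorem the order of any subgroup divides 20; the divisors of 20 are 1, 2, 4, 5, 10, 20.

Answer: 1, 2, 4, 5, 10, 20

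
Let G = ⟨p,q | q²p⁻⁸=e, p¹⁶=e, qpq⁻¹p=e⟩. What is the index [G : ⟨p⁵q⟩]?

First find ord(p⁵q) by computing successive powers:
  (p⁵q)¹ = p⁵q, (p⁵q)² = p⁸, (p⁵q)³ = p⁵q⁻¹, (p⁵q)⁴ = e.
So |⟨p⁵q⟩| = ord(p⁵q) = 4. With |G| = 32, by Lagrange [G : ⟨p⁵q⟩] = 32/4 = 8.

Answer: 8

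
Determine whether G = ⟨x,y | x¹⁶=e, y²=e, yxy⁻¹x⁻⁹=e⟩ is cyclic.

Every cyclic group is abelian. But x·y = xy while y·x = x⁹y, so x·y ≠ y·x and G is not abelian. Hence G is not cyclic.

Answer: No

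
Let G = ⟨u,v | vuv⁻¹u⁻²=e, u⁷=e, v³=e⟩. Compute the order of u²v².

Compute successive powers until reaching e:
  (u²v²)¹ = u²v², (u²v²)² = u³v, (u²v²)³ = e.
The smallest positive k with (u²v²)ᵏ = e is 3.

Answer: 3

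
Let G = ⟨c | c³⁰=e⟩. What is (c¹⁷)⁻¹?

The order of (c¹⁷) is 30 (smallest k with (c¹⁷)ᵏ = e), so (c¹⁷)⁻¹ = (c¹⁷)²⁹ = c¹³.
Check: (c¹⁷) · (c¹³) → (c¹⁷) · c¹³ = e, giving e as required.

Answer: c¹³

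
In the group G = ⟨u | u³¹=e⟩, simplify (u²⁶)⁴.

Compute successive powers of (u²⁶), reducing at each step:
  (u²⁶)²: (u²⁶) · u²⁶ = u²¹
  (u²⁶)³: (u²¹) · u²⁶ = u¹⁶
  (u²⁶)⁴: (u¹⁶) · u²⁶ = u¹¹

Answer: u¹¹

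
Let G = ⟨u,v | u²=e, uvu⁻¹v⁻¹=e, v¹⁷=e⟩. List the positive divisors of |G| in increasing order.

|G| = 34 = 2 · 17. By Lagrange's theorem the order of any subgroup divides 34; the divisors of 34 are 1, 2, 17, 34.

Answer: 1, 2, 17, 34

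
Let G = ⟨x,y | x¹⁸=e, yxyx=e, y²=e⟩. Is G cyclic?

Every cyclic group is abelian. But x·y = xy while y·x = x¹⁷y, so x·y ≠ y·x and G is not abelian. Hence G is not cyclic.

Answer: No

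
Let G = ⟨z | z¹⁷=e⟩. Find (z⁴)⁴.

Compute successive powers of (z⁴), reducing at each step:
  (z⁴)²: (z⁴) · z⁴ = z⁸
  (z⁴)³: (z⁸) · z⁴ = z¹²
  (z⁴)⁴: (z¹²) · z⁴ = z¹⁶

Answer: z¹⁶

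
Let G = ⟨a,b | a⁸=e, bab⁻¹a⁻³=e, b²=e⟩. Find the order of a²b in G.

Compute successive powers until reaching e:
  (a²b)¹ = a²b, (a²b)² = e.
The smallest positive k with (a²b)ᵏ = e is 2.

Answer: 2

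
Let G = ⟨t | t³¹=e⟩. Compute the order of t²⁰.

Compute successive powers until reaching e:
  (t²⁰)¹ = t²⁰, (t²⁰)² = t⁹, (t²⁰)³ = t²⁹, (t²⁰)⁴ = t¹⁸, (t²⁰)⁵ = t⁷, (t²⁰)⁶ = t²⁷, (t²⁰)⁷ = t¹⁶, (t²⁰)⁸ = t⁵, (t²⁰)⁹ = t²⁵, (t²⁰)¹⁰ = t¹⁴, (t²⁰)¹¹ = t³, (t²⁰)¹² = t²³, (t²⁰)¹³ = t¹², (t²⁰)¹⁴ = t, (t²⁰)¹⁵ = t²¹, (t²⁰)¹⁶ = t¹⁰, (t²⁰)¹⁷ = t³⁰, (t²⁰)¹⁸ = t¹⁹, (t²⁰)¹⁹ = t⁸, (t²⁰)²⁰ = t²⁸, (t²⁰)²¹ = t¹⁷, (t²⁰)²² = t⁶, (t²⁰)²³ = t²⁶, (t²⁰)²⁴ = t¹⁵, (t²⁰)²⁵ = t⁴, (t²⁰)²⁶ = t²⁴, (t²⁰)²⁷ = t¹³, (t²⁰)²⁸ = t², (t²⁰)²⁹ = t²², (t²⁰)³⁰ = t¹¹, (t²⁰)³¹ = e.
The smallest positive k with (t²⁰)ᵏ = e is 31.

Answer: 31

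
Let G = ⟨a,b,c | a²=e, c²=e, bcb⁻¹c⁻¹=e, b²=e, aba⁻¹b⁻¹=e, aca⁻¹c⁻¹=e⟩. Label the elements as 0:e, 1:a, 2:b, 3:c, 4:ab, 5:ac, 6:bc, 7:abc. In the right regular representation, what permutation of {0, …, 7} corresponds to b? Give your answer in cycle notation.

(0 2)(1 4)(3 6)(5 7)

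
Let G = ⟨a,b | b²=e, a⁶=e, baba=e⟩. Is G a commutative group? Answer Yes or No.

a·b = ab but b·a = a⁵b, so a·b ≠ b·a and G is not abelian.

Answer: No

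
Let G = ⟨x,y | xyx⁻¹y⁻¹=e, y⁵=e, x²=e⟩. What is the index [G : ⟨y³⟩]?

First find ord(y³) by computing successive powers:
  (y³)¹ = y³, (y³)² = y, (y³)³ = y⁴, (y³)⁴ = y², (y³)⁵ = e.
So |⟨y³⟩| = ord(y³) = 5. With |G| = 10, by Lagrange [G : ⟨y³⟩] = 10/5 = 2.

Answer: 2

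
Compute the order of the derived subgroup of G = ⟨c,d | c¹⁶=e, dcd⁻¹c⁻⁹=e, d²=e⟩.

G' = [G, G] is generated by all commutators. The generator-pair commutators are: [c, d] = c⁸.
The subgroup they normally generate is {e, c⁸}, of order 2.
Check: |G/G'| = 32/2 = 16 is the order of the abelianisation.

Answer: 2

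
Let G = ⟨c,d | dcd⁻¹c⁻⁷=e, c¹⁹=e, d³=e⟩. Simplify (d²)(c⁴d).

Compute (d²) · (c⁴d) by multiplying left to right and reducing via the relations at each step:
  (d²) · c⁴ = c⁶d²
  (c⁶d²) · d = c⁶

Answer: c⁶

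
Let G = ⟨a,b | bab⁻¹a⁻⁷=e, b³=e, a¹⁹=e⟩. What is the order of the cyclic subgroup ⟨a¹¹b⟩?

|⟨a¹¹b⟩| equals the order of a¹¹b. Compute successive powers until reaching e:
  (a¹¹b)¹ = a¹¹b, (a¹¹b)² = a¹²b², (a¹¹b)³ = e.
The smallest positive k with (a¹¹b)ᵏ = e is 3, so |⟨a¹¹b⟩| = 3.

Answer: 3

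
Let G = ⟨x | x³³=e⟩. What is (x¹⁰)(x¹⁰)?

Compute (x¹⁰) · (x¹⁰) by multiplying left to right and reducing via the relations at each step:
  (x¹⁰) · x¹⁰ = x²⁰

Answer: x²⁰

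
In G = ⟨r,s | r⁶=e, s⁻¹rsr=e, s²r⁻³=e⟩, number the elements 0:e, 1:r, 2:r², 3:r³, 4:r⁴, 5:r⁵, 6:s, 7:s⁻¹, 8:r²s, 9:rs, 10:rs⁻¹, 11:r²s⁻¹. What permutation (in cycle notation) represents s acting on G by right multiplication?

(0 6 3 7)(1 9 4 10)(2 8 5 11)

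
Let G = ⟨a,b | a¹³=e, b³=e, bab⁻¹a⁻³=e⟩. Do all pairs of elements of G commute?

a·b = ab but b·a = a³b, so a·b ≠ b·a and G is not abelian.

Answer: No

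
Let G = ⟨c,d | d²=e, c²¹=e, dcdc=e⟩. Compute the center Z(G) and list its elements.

An element z ∈ Z(G) iff z commutes with every generator.
For example e is central: e·c = c = c·e; e·d = d = d·e.
Whereas c ∉ Z(G) since c·d = cd ≠ c²⁰d = d·c.
Checking each of the 42 elements this way gives Z(G) = {e}, of order 1.

Answer: {e}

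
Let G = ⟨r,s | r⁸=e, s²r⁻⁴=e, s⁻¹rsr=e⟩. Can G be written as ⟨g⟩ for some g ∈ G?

Every cyclic group is abelian. But r·s = rs while s·r = r³s⁻¹, so r·s ≠ s·r and G is not abelian. Hence G is not cyclic.

Answer: No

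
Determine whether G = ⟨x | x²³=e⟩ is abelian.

G has a single generator, so G is cyclic and hence abelian.

Answer: Yes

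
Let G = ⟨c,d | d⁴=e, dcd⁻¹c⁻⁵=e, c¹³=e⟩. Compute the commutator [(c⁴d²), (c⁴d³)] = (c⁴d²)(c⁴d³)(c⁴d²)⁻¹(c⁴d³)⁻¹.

[(c⁴d²), (c⁴d³)] = (c⁴d²)·(c⁴d³)·(c⁴d²)⁻¹·(c⁴d³)⁻¹.
  (c⁴d²) · (c⁴d³) = d
  d · (c⁴d²) = c⁷d³
  (c⁷d³) · (c⁶d) = c³

Answer: c³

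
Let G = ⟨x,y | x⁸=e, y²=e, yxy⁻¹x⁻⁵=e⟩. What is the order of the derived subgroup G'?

G' = [G, G] is generated by all commutators. The generator-pair commutators are: [x, y] = x⁴.
The subgroup they normally generate is {e, x⁴}, of order 2.
Check: |G/G'| = 16/2 = 8 is the order of the abelianisation.

Answer: 2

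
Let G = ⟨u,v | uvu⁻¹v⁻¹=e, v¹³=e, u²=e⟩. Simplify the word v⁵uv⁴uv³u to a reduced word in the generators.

Multiply left to right, reducing at each step:
  (v⁵) · u = uv⁵
  (uv⁵) · v⁴ = uv⁹
  (uv⁹) · u = v⁹
  (v⁹) · v³ = v¹²
  (v¹²) · u = uv¹²

Answer: uv¹²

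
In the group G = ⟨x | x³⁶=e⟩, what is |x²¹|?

Compute successive powers until reaching e:
  (x²¹)¹ = x²¹, (x²¹)² = x⁶, (x²¹)³ = x²⁷, (x²¹)⁴ = x¹², (x²¹)⁵ = x³³, (x²¹)⁶ = x¹⁸, (x²¹)⁷ = x³, (x²¹)⁸ = x²⁴, (x²¹)⁹ = x⁹, (x²¹)¹⁰ = x³⁰, (x²¹)¹¹ = x¹⁵, (x²¹)¹² = e.
The smallest positive k with (x²¹)ᵏ = e is 12.

Answer: 12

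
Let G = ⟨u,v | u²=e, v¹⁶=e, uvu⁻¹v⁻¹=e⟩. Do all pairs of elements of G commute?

Each pair of generators commutes: u·v = uv = v·u. Since the generators pairwise commute, every element of G commutes with every other, so G is abelian.

Answer: Yes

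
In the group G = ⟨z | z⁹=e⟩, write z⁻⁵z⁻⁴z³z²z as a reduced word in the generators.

Multiply left to right, reducing at each step:
  (z⁴) · z⁻⁴ = e
  e · z³ = z³
  (z³) · z² = z⁵
  (z⁵) · z = z⁶

Answer: z⁶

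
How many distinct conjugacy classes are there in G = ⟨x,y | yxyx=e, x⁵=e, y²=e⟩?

The conjugacy classes (representative and size) are:
  [e] (size 1), [x] (size 2), [x²] (size 2), [y] (size 5).
Class equation: 1 + 2 + 2 + 5 = 10 = |G|. So G has 4 conjugacy classes.

Answer: 4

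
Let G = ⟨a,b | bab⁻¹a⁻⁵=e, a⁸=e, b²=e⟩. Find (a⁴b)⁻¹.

The order of (a⁴b) is 2 (smallest k with (a⁴b)ᵏ = e), so (a⁴b)⁻¹ = (a⁴b)¹ = a⁴b.
Check: (a⁴b) · (a⁴b) → (a⁴b) · a⁴ = b;   b · b = e, giving e as required.

Answer: a⁴b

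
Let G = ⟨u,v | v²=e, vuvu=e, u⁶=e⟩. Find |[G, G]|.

G' = [G, G] is generated by all commutators. The generator-pair commutators are: [u, v] = u².
The subgroup they normally generate is {e, u², u⁴}, of order 3.
Check: |G/G'| = 12/3 = 4 is the order of the abelianisation.

Answer: 3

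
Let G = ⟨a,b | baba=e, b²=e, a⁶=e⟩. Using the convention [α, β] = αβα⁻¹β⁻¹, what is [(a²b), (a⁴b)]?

[(a²b), (a⁴b)] = (a²b)·(a⁴b)·(a²b)⁻¹·(a⁴b)⁻¹.
  (a²b) · (a⁴b) = a⁴
  (a⁴) · (a²b) = b
  b · (a⁴b) = a²

Answer: a²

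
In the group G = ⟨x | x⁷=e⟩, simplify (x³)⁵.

Compute successive powers of (x³), reducing at each step:
  (x³)²: (x³) · x³ = x⁶
  (x³)³: (x⁶) · x³ = x²
  (x³)⁴: (x²) · x³ = x⁵
  (x³)⁵: (x⁵) · x³ = x

Answer: x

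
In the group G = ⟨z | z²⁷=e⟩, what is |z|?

Compute successive powers until reaching e:
  z¹ = z, z² = z², z³ = z³, z⁴ = z⁴, z⁵ = z⁵, z⁶ = z⁶, z⁷ = z⁷, z⁸ = z⁸, z⁹ = z⁹, z¹⁰ = z¹⁰, z¹¹ = z¹¹, z¹² = z¹², z¹³ = z¹³, z¹⁴ = z¹⁴, z¹⁵ = z¹⁵, z¹⁶ = z¹⁶, z¹⁷ = z¹⁷, z¹⁸ = z¹⁸, z¹⁹ = z¹⁹, z²⁰ = z²⁰, z²¹ = z²¹, z²² = z²², z²³ = z²³, z²⁴ = z²⁴, z²⁵ = z²⁵, z²⁶ = z²⁶, z²⁷ = e.
The smallest positive k with zᵏ = e is 27.

Answer: 27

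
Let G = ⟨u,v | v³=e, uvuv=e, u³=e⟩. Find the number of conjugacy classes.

The conjugacy classes (representative and size) are:
  [e] (size 1), [vu²] (size 4), [v²u] (size 4), [u²v²] (size 3).
Class equation: 1 + 4 + 4 + 3 = 12 = |G|. So G has 4 conjugacy classes.

Answer: 4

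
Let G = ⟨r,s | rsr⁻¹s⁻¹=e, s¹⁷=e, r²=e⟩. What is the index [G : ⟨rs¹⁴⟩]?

First find ord(rs¹⁴) by computing successive powers:
  (rs¹⁴)¹ = rs¹⁴, (rs¹⁴)² = s¹¹, (rs¹⁴)³ = rs⁸, (rs¹⁴)⁴ = s⁵, (rs¹⁴)⁵ = rs², (rs¹⁴)⁶ = s¹⁶, (rs¹⁴)⁷ = rs¹³, (rs¹⁴)⁸ = s¹⁰, (rs¹⁴)⁹ = rs⁷, (rs¹⁴)¹⁰ = s⁴, (rs¹⁴)¹¹ = rs, (rs¹⁴)¹² = s¹⁵, (rs¹⁴)¹³ = rs¹², (rs¹⁴)¹⁴ = s⁹, (rs¹⁴)¹⁵ = rs⁶, (rs¹⁴)¹⁶ = s³, (rs¹⁴)¹⁷ = r, (rs¹⁴)¹⁸ = s¹⁴, (rs¹⁴)¹⁹ = rs¹¹, (rs¹⁴)²⁰ = s⁸, (rs¹⁴)²¹ = rs⁵, (rs¹⁴)²² = s², (rs¹⁴)²³ = rs¹⁶, (rs¹⁴)²⁴ = s¹³, (rs¹⁴)²⁵ = rs¹⁰, (rs¹⁴)²⁶ = s⁷, (rs¹⁴)²⁷ = rs⁴, (rs¹⁴)²⁸ = s, (rs¹⁴)²⁹ = rs¹⁵, (rs¹⁴)³⁰ = s¹², (rs¹⁴)³¹ = rs⁹, (rs¹⁴)³² = s⁶, (rs¹⁴)³³ = rs³, (rs¹⁴)³⁴ = e.
So |⟨rs¹⁴⟩| = ord(rs¹⁴) = 34. With |G| = 34, by Lagrange [G : ⟨rs¹⁴⟩] = 34/34 = 1.

Answer: 1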